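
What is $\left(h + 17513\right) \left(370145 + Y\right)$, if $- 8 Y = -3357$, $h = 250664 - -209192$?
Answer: $\frac{1415168515773}{8} \approx 1.769 \cdot 10^{11}$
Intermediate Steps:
$h = 459856$ ($h = 250664 + 209192 = 459856$)
$Y = \frac{3357}{8}$ ($Y = \left(- \frac{1}{8}\right) \left(-3357\right) = \frac{3357}{8} \approx 419.63$)
$\left(h + 17513\right) \left(370145 + Y\right) = \left(459856 + 17513\right) \left(370145 + \frac{3357}{8}\right) = 477369 \cdot \frac{2964517}{8} = \frac{1415168515773}{8}$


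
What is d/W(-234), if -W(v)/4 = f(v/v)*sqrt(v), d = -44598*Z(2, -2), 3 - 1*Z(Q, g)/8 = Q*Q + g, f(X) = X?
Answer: -14866*I*sqrt(26)/13 ≈ -5830.9*I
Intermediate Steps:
Z(Q, g) = 24 - 8*g - 8*Q**2 (Z(Q, g) = 24 - 8*(Q*Q + g) = 24 - 8*(Q**2 + g) = 24 - 8*(g + Q**2) = 24 + (-8*g - 8*Q**2) = 24 - 8*g - 8*Q**2)
d = -356784 (d = -44598*(24 - 8*(-2) - 8*2**2) = -44598*(24 + 16 - 8*4) = -44598*(24 + 16 - 32) = -44598*8 = -356784)
W(v) = -4*sqrt(v) (W(v) = -4*v/v*sqrt(v) = -4*sqrt(v))
d/W(-234) = -356784*I*sqrt(26)/312 = -14866*I*sqrt(26)/13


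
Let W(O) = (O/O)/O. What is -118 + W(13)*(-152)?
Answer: -1686/13 ≈ -129.69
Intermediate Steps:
W(O) = 1/O
-118 + W(13)*(-152) = -118 - 152/13 = -1686/13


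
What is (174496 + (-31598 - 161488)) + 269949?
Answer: 251359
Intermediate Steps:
(174496 + (-31598 - 161488)) + 269949 = (174496 - 193086) + 269949 = -18590 + 269949 = 251359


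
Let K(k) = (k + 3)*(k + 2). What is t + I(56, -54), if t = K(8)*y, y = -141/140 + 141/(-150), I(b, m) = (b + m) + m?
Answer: -18633/70 ≈ -266.19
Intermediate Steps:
I(b, m) = b + 2*m
K(k) = (2 + k)*(3 + k) (K(k) = (3 + k)*(2 + k) = (2 + k)*(3 + k))
y = -1363/700 (y = -141*1/140 + 141*(-1/150) = -141/140 - 47/50 = -1363/700 ≈ -1.9471)
t = -14993/70 (t = (6 + 8**2 + 5*8)*(-1363/700) = (6 + 64 + 40)*(-1363/700) = 110*(-1363/700) = -14993/70 ≈ -214.19)
t + I(56, -54) = -14993/70 + (56 + 2*(-54)) = -14993/70 + (56 - 108) = -14993/70 - 52 = -18633/70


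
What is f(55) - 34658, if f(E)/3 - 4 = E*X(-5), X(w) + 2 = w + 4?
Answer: -35141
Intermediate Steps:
X(w) = 2 + w (X(w) = -2 + (w + 4) = -2 + (4 + w) = 2 + w)
f(E) = 12 - 9*E (f(E) = 12 + 3*(E*(2 - 5)) = 12 + 3*(E*(-3)) = 12 + 3*(-3*E) = 12 - 9*E)
f(55) - 34658 = (12 - 9*55) - 34658 = (12 - 495) - 34658 = -483 - 34658 = -35141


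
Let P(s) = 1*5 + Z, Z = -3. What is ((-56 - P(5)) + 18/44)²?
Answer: 1605289/484 ≈ 3316.7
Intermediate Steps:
P(s) = 2 (P(s) = 1*5 - 3 = 5 - 3 = 2)
((-56 - P(5)) + 18/44)² = ((-56 - 1*2) + 18/44)² = ((-56 - 2) + 18*(1/44))² = (-58 + 9/22)² = (-1267/22)² = 1605289/484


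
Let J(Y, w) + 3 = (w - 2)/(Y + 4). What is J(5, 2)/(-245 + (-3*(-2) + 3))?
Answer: 3/236 ≈ 0.012712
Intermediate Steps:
J(Y, w) = -3 + (-2 + w)/(4 + Y) (J(Y, w) = -3 + (w - 2)/(Y + 4) = -3 + (-2 + w)/(4 + Y))
J(5, 2)/(-245 + (-3*(-2) + 3)) = ((-14 + 2 - 3*5)/(4 + 5))/(-245 + (-3*(-2) + 3)) = ((-14 + 2 - 15)/9)/(-245 + (6 + 3)) = ((⅑)*(-27))/(-245 + 9) = -3/(-236) = -1/236*(-3) = 3/236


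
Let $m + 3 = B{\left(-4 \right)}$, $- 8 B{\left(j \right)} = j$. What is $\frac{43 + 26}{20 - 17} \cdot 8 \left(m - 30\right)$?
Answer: $-5980$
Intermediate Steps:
$B{\left(j \right)} = - \frac{j}{8}$
$m = - \frac{5}{2}$ ($m = -3 - - \frac{1}{2} = -3 + \frac{1}{2} = - \frac{5}{2} \approx -2.5$)
$\frac{43 + 26}{20 - 17} \cdot 8 \left(m - 30\right) = \frac{43 + 26}{20 - 17} \cdot 8 \left(- \frac{5}{2} - 30\right) = \frac{69}{3} \cdot 8 \left(- \frac{5}{2} - 30\right) = 69 \cdot \frac{1}{3} \cdot 8 \left(- \frac{65}{2}\right) = 23 \cdot 8 \left(- \frac{65}{2}\right) = 184 \left(- \frac{65}{2}\right) = -5980$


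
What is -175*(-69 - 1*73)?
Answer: 24850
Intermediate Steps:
-175*(-69 - 1*73) = -175*(-69 - 73) = -175*(-142) = 24850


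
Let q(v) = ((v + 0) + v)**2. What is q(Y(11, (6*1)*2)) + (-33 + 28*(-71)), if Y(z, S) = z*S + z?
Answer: 79775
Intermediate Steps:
Y(z, S) = z + S*z (Y(z, S) = S*z + z = z + S*z)
q(v) = 4*v**2 (q(v) = (v + v)**2 = (2*v)**2 = 4*v**2)
q(Y(11, (6*1)*2)) + (-33 + 28*(-71)) = 4*(11*(1 + (6*1)*2))**2 + (-33 + 28*(-71)) = 4*(11*(1 + 6*2))**2 + (-33 - 1988) = 4*(11*(1 + 12))**2 - 2021 = 4*(11*13)**2 - 2021 = 4*143**2 - 2021 = 4*20449 - 2021 = 81796 - 2021 = 79775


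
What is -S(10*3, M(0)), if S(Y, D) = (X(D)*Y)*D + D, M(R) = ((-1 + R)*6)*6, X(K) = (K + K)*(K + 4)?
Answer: 2488356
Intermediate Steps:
X(K) = 2*K*(4 + K) (X(K) = (2*K)*(4 + K) = 2*K*(4 + K))
M(R) = -36 + 36*R (M(R) = (-6 + 6*R)*6 = -36 + 36*R)
S(Y, D) = D + 2*Y*D²*(4 + D) (S(Y, D) = ((2*D*(4 + D))*Y)*D + D = (2*D*Y*(4 + D))*D + D = 2*Y*D²*(4 + D) + D = D + 2*Y*D²*(4 + D))
-S(10*3, M(0)) = -(-36 + 36*0)*(1 + 2*(-36 + 36*0)*(10*3)*(4 + (-36 + 36*0))) = -(-36 + 0)*(1 + 2*(-36 + 0)*30*(4 + (-36 + 0))) = -(-36)*(1 + 2*(-36)*30*(4 - 36)) = -(-36)*(1 + 2*(-36)*30*(-32)) = -(-36)*(1 + 69120) = -(-36)*69121 = -1*(-2488356) = 2488356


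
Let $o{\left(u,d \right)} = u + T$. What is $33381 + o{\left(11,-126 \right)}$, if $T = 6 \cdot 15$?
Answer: $33482$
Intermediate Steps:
$T = 90$
$o{\left(u,d \right)} = 90 + u$ ($o{\left(u,d \right)} = u + 90 = 90 + u$)
$33381 + o{\left(11,-126 \right)} = 33381 + \left(90 + 11\right) = 33381 + 101 = 33482$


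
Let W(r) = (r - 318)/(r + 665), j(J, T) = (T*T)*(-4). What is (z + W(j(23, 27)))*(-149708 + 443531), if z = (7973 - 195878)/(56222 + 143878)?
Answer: 4390680240909/30028340 ≈ 1.4622e+5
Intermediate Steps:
j(J, T) = -4*T² (j(J, T) = T²*(-4) = -4*T²)
z = -12527/13340 (z = -187905/200100 = -187905*1/200100 = -12527/13340 ≈ -0.93906)
W(r) = (-318 + r)/(665 + r)
(z + W(j(23, 27)))*(-149708 + 443531) = (-12527/13340 + (-318 - 4*27²)/(665 - 4*27²))*(-149708 + 443531) = (-12527/13340 + (-318 - 4*729)/(665 - 4*729))*293823 = (-12527/13340 + (-318 - 2916)/(665 - 2916))*293823 = (-12527/13340 - 3234/(-2251))*293823 = (-12527/13340 - 1/2251*(-3234))*293823 = (-12527/13340 + 3234/2251)*293823 = (14943283/30028340)*293823 = 4390680240909/30028340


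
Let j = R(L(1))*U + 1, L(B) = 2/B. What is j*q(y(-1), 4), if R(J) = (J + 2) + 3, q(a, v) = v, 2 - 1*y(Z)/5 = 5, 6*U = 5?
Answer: 82/3 ≈ 27.333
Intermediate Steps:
U = 5/6 (U = (1/6)*5 = 5/6 ≈ 0.83333)
y(Z) = -15 (y(Z) = 10 - 5*5 = 10 - 25 = -15)
R(J) = 5 + J (R(J) = (2 + J) + 3 = 5 + J)
j = 41/6 (j = (5 + 2/1)*(5/6) + 1 = (5 + 2*1)*(5/6) + 1 = (5 + 2)*(5/6) + 1 = 7*(5/6) + 1 = 35/6 + 1 = 41/6 ≈ 6.8333)
j*q(y(-1), 4) = (41/6)*4 = 82/3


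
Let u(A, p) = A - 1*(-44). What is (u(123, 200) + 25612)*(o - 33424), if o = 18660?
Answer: -380601156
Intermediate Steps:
u(A, p) = 44 + A (u(A, p) = A + 44 = 44 + A)
(u(123, 200) + 25612)*(o - 33424) = ((44 + 123) + 25612)*(18660 - 33424) = (167 + 25612)*(-14764) = 25779*(-14764) = -380601156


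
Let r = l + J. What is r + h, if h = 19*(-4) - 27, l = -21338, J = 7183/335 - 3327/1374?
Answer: -3286774331/153430 ≈ -21422.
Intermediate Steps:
J = 2918299/153430 (J = 7183*(1/335) - 3327*1/1374 = 7183/335 - 1109/458 = 2918299/153430 ≈ 19.020)
r = -3270971041/153430 (r = -21338 + 2918299/153430 = -3270971041/153430 ≈ -21319.)
h = -103 (h = -76 - 27 = -103)
r + h = -3270971041/153430 - 103 = -3286774331/153430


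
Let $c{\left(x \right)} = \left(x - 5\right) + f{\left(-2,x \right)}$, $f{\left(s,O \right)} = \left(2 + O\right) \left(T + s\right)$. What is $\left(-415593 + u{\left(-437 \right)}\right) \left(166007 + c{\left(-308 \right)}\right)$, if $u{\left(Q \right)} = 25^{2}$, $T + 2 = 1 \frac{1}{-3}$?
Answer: $-69307955360$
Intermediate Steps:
$T = - \frac{7}{3}$ ($T = -2 + 1 \frac{1}{-3} = -2 + 1 \left(- \frac{1}{3}\right) = -2 - \frac{1}{3} = - \frac{7}{3} \approx -2.3333$)
$u{\left(Q \right)} = 625$
$f{\left(s,O \right)} = \left(2 + O\right) \left(- \frac{7}{3} + s\right)$
$c{\left(x \right)} = - \frac{41}{3} - \frac{10 x}{3}$ ($c{\left(x \right)} = \left(x - 5\right) + \left(- \frac{14}{3} + 2 \left(-2\right) - \frac{7 x}{3} + x \left(-2\right)\right) = \left(-5 + x\right) - \left(\frac{26}{3} + \frac{13 x}{3}\right) = - \frac{41}{3} - \frac{10 x}{3}$)
$\left(-415593 + u{\left(-437 \right)}\right) \left(166007 + c{\left(-308 \right)}\right) = \left(-415593 + 625\right) \left(166007 - -1013\right) = - 414968 \left(166007 + \left(- \frac{41}{3} + \frac{3080}{3}\right)\right) = - 414968 \left(166007 + 1013\right) = \left(-414968\right) 167020 = -69307955360$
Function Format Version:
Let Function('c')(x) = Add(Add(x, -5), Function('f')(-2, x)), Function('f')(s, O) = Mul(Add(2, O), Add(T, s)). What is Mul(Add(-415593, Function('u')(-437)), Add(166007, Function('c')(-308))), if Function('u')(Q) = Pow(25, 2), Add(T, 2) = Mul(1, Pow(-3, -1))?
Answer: -69307955360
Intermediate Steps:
T = Rational(-7, 3) (T = Add(-2, Mul(1, Pow(-3, -1))) = Add(-2, Mul(1, Rational(-1, 3))) = Add(-2, Rational(-1, 3)) = Rational(-7, 3) ≈ -2.3333)
Function('u')(Q) = 625
Function('f')(s, O) = Mul(Add(2, O), Add(Rational(-7, 3), s))
Function('c')(x) = Add(Rational(-41, 3), Mul(Rational(-10, 3), x)) (Function('c')(x) = Add(Add(x, -5), Add(Rational(-14, 3), Mul(2, -2), Mul(Rational(-7, 3), x), Mul(x, -2))) = Add(Add(-5, x), Add(Rational(-14, 3), -4, Mul(Rational(-7, 3), x), Mul(-2, x))) = Add(Add(-5, x), Add(Rational(-26, 3), Mul(Rational(-13, 3), x))) = Add(Rational(-41, 3), Mul(Rational(-10, 3), x)))
Mul(Add(-415593, Function('u')(-437)), Add(166007, Function('c')(-308))) = Mul(Add(-415593, 625), Add(166007, Add(Rational(-41, 3), Mul(Rational(-10, 3), -308)))) = Mul(-414968, Add(166007, Add(Rational(-41, 3), Rational(3080, 3)))) = Mul(-414968, Add(166007, 1013)) = Mul(-414968, 167020) = -69307955360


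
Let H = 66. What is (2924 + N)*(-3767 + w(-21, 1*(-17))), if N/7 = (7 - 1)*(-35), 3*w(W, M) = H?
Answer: -5445230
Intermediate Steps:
w(W, M) = 22 (w(W, M) = (1/3)*66 = 22)
N = -1470 (N = 7*((7 - 1)*(-35)) = 7*(6*(-35)) = 7*(-210) = -1470)
(2924 + N)*(-3767 + w(-21, 1*(-17))) = (2924 - 1470)*(-3767 + 22) = 1454*(-3745) = -5445230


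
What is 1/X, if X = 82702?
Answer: 1/82702 ≈ 1.2092e-5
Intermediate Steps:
1/X = 1/82702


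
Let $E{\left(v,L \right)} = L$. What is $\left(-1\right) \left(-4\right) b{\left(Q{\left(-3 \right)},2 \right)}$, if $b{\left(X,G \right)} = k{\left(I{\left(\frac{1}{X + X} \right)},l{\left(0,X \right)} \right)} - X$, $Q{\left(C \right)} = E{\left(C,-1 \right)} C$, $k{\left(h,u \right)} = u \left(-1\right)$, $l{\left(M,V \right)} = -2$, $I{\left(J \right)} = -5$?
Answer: $-4$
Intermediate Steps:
$k{\left(h,u \right)} = - u$
$Q{\left(C \right)} = - C$
$b{\left(X,G \right)} = 2 - X$ ($b{\left(X,G \right)} = \left(-1\right) \left(-2\right) - X = 2 - X$)
$\left(-1\right) \left(-4\right) b{\left(Q{\left(-3 \right)},2 \right)} = \left(-1\right) \left(-4\right) \left(2 - \left(-1\right) \left(-3\right)\right) = 4 \left(2 - 3\right) = 4 \left(-1\right) = -4$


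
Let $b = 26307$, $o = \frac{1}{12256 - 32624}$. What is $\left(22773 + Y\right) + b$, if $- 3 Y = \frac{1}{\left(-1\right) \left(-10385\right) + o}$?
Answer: $\frac{31144451995592}{634565037} \approx 49080.0$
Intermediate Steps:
$o = - \frac{1}{20368}$ ($o = \frac{1}{-20368} = - \frac{1}{20368} \approx -4.9097 \cdot 10^{-5}$)
$Y = - \frac{20368}{634565037}$ ($Y = - \frac{1}{3 \left(\left(-1\right) \left(-10385\right) - \frac{1}{20368}\right)} = - \frac{1}{3 \left(10385 - \frac{1}{20368}\right)} = - \frac{1}{3 \cdot \frac{211521679}{20368}} = \left(- \frac{1}{3}\right) \frac{20368}{211521679} = - \frac{20368}{634565037} \approx -3.2098 \cdot 10^{-5}$)
$\left(22773 + Y\right) + b = \left(22773 - \frac{20368}{634565037}\right) + 26307 = \frac{14450949567233}{634565037} + 26307 = \frac{31144451995592}{634565037}$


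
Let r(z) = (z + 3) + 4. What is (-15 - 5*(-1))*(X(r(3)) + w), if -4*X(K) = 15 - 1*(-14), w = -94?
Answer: 2025/2 ≈ 1012.5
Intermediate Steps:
r(z) = 7 + z (r(z) = (3 + z) + 4 = 7 + z)
X(K) = -29/4 (X(K) = -(15 - 1*(-14))/4 = -(15 + 14)/4 = -1/4*29 = -29/4)
(-15 - 5*(-1))*(X(r(3)) + w) = (-15 - 5*(-1))*(-29/4 - 94) = (-15 + 5)*(-405/4) = -10*(-405/4) = 2025/2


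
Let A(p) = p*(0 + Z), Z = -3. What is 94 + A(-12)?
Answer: 130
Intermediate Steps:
A(p) = -3*p (A(p) = p*(0 - 3) = p*(-3) = -3*p)
94 + A(-12) = 94 - 3*(-12) = 94 + 36 = 130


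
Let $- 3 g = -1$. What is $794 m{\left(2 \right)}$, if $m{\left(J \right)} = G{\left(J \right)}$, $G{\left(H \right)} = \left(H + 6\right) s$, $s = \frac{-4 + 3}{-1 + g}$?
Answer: $9528$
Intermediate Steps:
$g = \frac{1}{3}$ ($g = \left(- \frac{1}{3}\right) \left(-1\right) = \frac{1}{3} \approx 0.33333$)
$s = \frac{3}{2}$ ($s = \frac{-4 + 3}{-1 + \frac{1}{3}} = - \frac{1}{- \frac{2}{3}} = \left(-1\right) \left(- \frac{3}{2}\right) = \frac{3}{2} \approx 1.5$)
$G{\left(H \right)} = 9 + \frac{3 H}{2}$ ($G{\left(H \right)} = \left(H + 6\right) \frac{3}{2} = \left(6 + H\right) \frac{3}{2} = 9 + \frac{3 H}{2}$)
$m{\left(J \right)} = 9 + \frac{3 J}{2}$
$794 m{\left(2 \right)} = 794 \left(9 + \frac{3}{2} \cdot 2\right) = 794 \left(9 + 3\right) = 794 \cdot 12 = 9528$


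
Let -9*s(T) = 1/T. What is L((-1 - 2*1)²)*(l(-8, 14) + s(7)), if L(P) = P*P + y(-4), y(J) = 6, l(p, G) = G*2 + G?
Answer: 76705/21 ≈ 3652.6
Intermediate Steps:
s(T) = -1/(9*T)
l(p, G) = 3*G (l(p, G) = 2*G + G = 3*G)
L(P) = 6 + P² (L(P) = P*P + 6 = P² + 6 = 6 + P²)
L((-1 - 2*1)²)*(l(-8, 14) + s(7)) = (6 + ((-1 - 2*1)²)²)*(3*14 - ⅑/7) = (6 + ((-1 - 2)²)²)*(42 - ⅑*⅐) = (6 + ((-3)²)²)*(42 - 1/63) = (6 + 9²)*(2645/63) = (6 + 81)*(2645/63) = 87*(2645/63) = 76705/21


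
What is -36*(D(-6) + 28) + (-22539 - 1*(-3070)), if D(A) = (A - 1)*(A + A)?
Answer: -23501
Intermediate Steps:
D(A) = 2*A*(-1 + A) (D(A) = (-1 + A)*(2*A) = 2*A*(-1 + A))
-36*(D(-6) + 28) + (-22539 - 1*(-3070)) = -36*(2*(-6)*(-1 - 6) + 28) + (-22539 - 1*(-3070)) = -36*(2*(-6)*(-7) + 28) + (-22539 + 3070) = -36*(84 + 28) - 19469 = -36*112 - 19469 = -4032 - 19469 = -23501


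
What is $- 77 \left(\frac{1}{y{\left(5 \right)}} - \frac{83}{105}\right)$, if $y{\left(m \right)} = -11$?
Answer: $\frac{1018}{15} \approx 67.867$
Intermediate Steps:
$- 77 \left(\frac{1}{y{\left(5 \right)}} - \frac{83}{105}\right) = - 77 \left(\frac{1}{-11} - \frac{83}{105}\right) = - 77 \left(- \frac{1}{11} - \frac{83}{105}\right) = \left(-77\right) \left(- \frac{1018}{1155}\right) = \frac{1018}{15}$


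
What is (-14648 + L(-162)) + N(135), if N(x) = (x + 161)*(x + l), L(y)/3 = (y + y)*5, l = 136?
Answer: 60708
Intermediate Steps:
L(y) = 30*y (L(y) = 3*((y + y)*5) = 3*((2*y)*5) = 3*(10*y) = 30*y)
N(x) = (136 + x)*(161 + x) (N(x) = (x + 161)*(x + 136) = (161 + x)*(136 + x) = (136 + x)*(161 + x))
(-14648 + L(-162)) + N(135) = (-14648 + 30*(-162)) + (21896 + 135**2 + 297*135) = (-14648 - 4860) + (21896 + 18225 + 40095) = -19508 + 80216 = 60708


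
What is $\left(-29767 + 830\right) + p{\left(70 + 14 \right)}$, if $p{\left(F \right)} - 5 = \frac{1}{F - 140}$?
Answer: $- \frac{1620193}{56} \approx -28932.0$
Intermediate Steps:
$p{\left(F \right)} = 5 + \frac{1}{-140 + F}$ ($p{\left(F \right)} = 5 + \frac{1}{F - 140} = 5 + \frac{1}{-140 + F}$)
$\left(-29767 + 830\right) + p{\left(70 + 14 \right)} = \left(-29767 + 830\right) + \frac{-699 + 5 \left(70 + 14\right)}{-140 + \left(70 + 14\right)} = -28937 + \frac{-699 + 5 \cdot 84}{-140 + 84} = -28937 + \frac{-699 + 420}{-56} = -28937 - - \frac{279}{56} = -28937 + \frac{279}{56} = - \frac{1620193}{56}$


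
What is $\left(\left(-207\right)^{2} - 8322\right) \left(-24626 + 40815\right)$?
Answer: $558957603$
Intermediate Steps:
$\left(\left(-207\right)^{2} - 8322\right) \left(-24626 + 40815\right) = \left(42849 - 8322\right) 16189 = 34527 \cdot 16189 = 558957603$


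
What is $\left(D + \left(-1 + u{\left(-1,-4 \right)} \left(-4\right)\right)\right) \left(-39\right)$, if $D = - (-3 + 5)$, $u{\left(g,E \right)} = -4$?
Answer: $-507$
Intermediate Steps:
$D = -2$ ($D = \left(-1\right) 2 = -2$)
$\left(D + \left(-1 + u{\left(-1,-4 \right)} \left(-4\right)\right)\right) \left(-39\right) = \left(-2 - -15\right) \left(-39\right) = \left(-2 + \left(-1 + 16\right)\right) \left(-39\right) = \left(-2 + 15\right) \left(-39\right) = 13 \left(-39\right) = -507$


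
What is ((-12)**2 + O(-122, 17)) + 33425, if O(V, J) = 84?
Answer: 33653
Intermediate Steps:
((-12)**2 + O(-122, 17)) + 33425 = ((-12)**2 + 84) + 33425 = (144 + 84) + 33425 = 228 + 33425 = 33653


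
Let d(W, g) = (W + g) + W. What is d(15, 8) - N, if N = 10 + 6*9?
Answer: -26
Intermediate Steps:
N = 64 (N = 10 + 54 = 64)
d(W, g) = g + 2*W
d(15, 8) - N = (8 + 2*15) - 1*64 = (8 + 30) - 64 = 38 - 64 = -26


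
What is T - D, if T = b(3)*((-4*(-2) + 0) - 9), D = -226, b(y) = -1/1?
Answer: 227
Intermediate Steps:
b(y) = -1 (b(y) = -1*1 = -1)
T = 1 (T = -((-4*(-2) + 0) - 9) = -((8 + 0) - 9) = -(8 - 9) = -1*(-1) = 1)
T - D = 1 - 1*(-226) = 1 + 226 = 227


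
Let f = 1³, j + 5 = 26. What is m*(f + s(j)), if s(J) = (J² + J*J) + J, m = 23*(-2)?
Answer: -41584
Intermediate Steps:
j = 21 (j = -5 + 26 = 21)
f = 1
m = -46
s(J) = J + 2*J² (s(J) = (J² + J²) + J = 2*J² + J = J + 2*J²)
m*(f + s(j)) = -46*(1 + 21*(1 + 2*21)) = -46*(1 + 21*(1 + 42)) = -46*(1 + 21*43) = -46*(1 + 903) = -46*904 = -41584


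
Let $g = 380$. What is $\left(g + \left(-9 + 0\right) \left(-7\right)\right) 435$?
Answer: $192705$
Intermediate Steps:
$\left(g + \left(-9 + 0\right) \left(-7\right)\right) 435 = \left(380 + \left(-9 + 0\right) \left(-7\right)\right) 435 = \left(380 - -63\right) 435 = \left(380 + 63\right) 435 = 443 \cdot 435 = 192705$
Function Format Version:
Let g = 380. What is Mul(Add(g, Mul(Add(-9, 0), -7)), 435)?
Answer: 192705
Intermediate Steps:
Mul(Add(g, Mul(Add(-9, 0), -7)), 435) = Mul(Add(380, Mul(Add(-9, 0), -7)), 435) = Mul(Add(380, Mul(-9, -7)), 435) = Mul(Add(380, 63), 435) = Mul(443, 435) = 192705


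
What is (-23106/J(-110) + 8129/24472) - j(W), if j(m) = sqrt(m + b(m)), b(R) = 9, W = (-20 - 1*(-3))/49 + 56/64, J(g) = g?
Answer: 283172111/1345960 - 3*sqrt(830)/28 ≈ 207.30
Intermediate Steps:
W = 207/392 (W = (-20 + 3)*(1/49) + 56*(1/64) = -17*1/49 + 7/8 = -17/49 + 7/8 = 207/392 ≈ 0.52806)
j(m) = sqrt(9 + m) (j(m) = sqrt(m + 9) = sqrt(9 + m))
(-23106/J(-110) + 8129/24472) - j(W) = (-23106/(-110) + 8129/24472) - sqrt(9 + 207/392) = (-23106*(-1/110) + 8129*(1/24472)) - sqrt(3735/392) = (11553/55 + 8129/24472) - 3*sqrt(830)/28 = 283172111/1345960 - 3*sqrt(830)/28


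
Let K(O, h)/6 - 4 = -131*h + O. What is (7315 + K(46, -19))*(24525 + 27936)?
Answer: 1182943089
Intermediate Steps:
K(O, h) = 24 - 786*h + 6*O (K(O, h) = 24 + 6*(-131*h + O) = 24 + 6*(O - 131*h) = 24 + (-786*h + 6*O) = 24 - 786*h + 6*O)
(7315 + K(46, -19))*(24525 + 27936) = (7315 + (24 - 786*(-19) + 6*46))*(24525 + 27936) = (7315 + (24 + 14934 + 276))*52461 = (7315 + 15234)*52461 = 22549*52461 = 1182943089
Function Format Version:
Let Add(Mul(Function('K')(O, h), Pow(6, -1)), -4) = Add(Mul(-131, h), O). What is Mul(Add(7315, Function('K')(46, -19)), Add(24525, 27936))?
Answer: 1182943089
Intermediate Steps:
Function('K')(O, h) = Add(24, Mul(-786, h), Mul(6, O)) (Function('K')(O, h) = Add(24, Mul(6, Add(Mul(-131, h), O))) = Add(24, Mul(6, Add(O, Mul(-131, h)))) = Add(24, Add(Mul(-786, h), Mul(6, O))) = Add(24, Mul(-786, h), Mul(6, O)))
Mul(Add(7315, Function('K')(46, -19)), Add(24525, 27936)) = Mul(Add(7315, Add(24, Mul(-786, -19), Mul(6, 46))), Add(24525, 27936)) = Mul(Add(7315, Add(24, 14934, 276)), 52461) = Mul(Add(7315, 15234), 52461) = Mul(22549, 52461) = 1182943089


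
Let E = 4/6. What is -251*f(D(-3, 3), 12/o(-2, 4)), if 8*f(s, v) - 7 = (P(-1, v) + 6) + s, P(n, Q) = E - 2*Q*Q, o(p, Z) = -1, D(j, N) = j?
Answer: 26104/3 ≈ 8701.3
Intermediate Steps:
E = ⅔ (E = 4*(⅙) = ⅔ ≈ 0.66667)
P(n, Q) = ⅔ - 2*Q² (P(n, Q) = ⅔ - 2*Q*Q = ⅔ - 2*Q²)
f(s, v) = 41/24 - v²/4 + s/8 (f(s, v) = 7/8 + (((⅔ - 2*v²) + 6) + s)/8 = 7/8 + ((20/3 - 2*v²) + s)/8 = 7/8 + (20/3 + s - 2*v²)/8 = 7/8 + (⅚ - v²/4 + s/8) = 41/24 - v²/4 + s/8)
-251*f(D(-3, 3), 12/o(-2, 4)) = -251*(41/24 - (12/(-1))²/4 + (⅛)*(-3)) = -251*(41/24 - (12*(-1))²/4 - 3/8) = -251*(41/24 - ¼*(-12)² - 3/8) = -251*(41/24 - ¼*144 - 3/8) = -251*(41/24 - 36 - 3/8) = -251*(-104/3) = 26104/3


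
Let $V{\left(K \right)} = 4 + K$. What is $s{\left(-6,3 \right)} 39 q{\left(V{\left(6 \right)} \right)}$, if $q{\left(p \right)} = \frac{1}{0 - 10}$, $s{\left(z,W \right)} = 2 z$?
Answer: $\frac{234}{5} \approx 46.8$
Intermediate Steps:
$q{\left(p \right)} = - \frac{1}{10}$ ($q{\left(p \right)} = \frac{1}{-10} = - \frac{1}{10}$)
$s{\left(-6,3 \right)} 39 q{\left(V{\left(6 \right)} \right)} = 2 \left(-6\right) 39 \left(- \frac{1}{10}\right) = \left(-12\right) 39 \left(- \frac{1}{10}\right) = \left(-468\right) \left(- \frac{1}{10}\right) = \frac{234}{5}$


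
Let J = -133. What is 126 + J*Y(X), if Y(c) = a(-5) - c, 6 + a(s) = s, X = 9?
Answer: 2786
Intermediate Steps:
a(s) = -6 + s
Y(c) = -11 - c (Y(c) = (-6 - 5) - c = -11 - c)
126 + J*Y(X) = 126 - 133*(-11 - 1*9) = 126 - 133*(-11 - 9) = 126 - 133*(-20) = 126 + 2660 = 2786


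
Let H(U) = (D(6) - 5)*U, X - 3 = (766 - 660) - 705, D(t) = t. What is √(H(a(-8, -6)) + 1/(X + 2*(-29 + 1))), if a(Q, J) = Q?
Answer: I*√850371/326 ≈ 2.8287*I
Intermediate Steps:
X = -596 (X = 3 + ((766 - 660) - 705) = 3 + (106 - 705) = 3 - 599 = -596)
H(U) = U (H(U) = (6 - 5)*U = 1*U = U)
√(H(a(-8, -6)) + 1/(X + 2*(-29 + 1))) = √(-8 + 1/(-596 + 2*(-29 + 1))) = √(-8 + 1/(-596 + 2*(-28))) = √(-8 + 1/(-596 - 56)) = √(-8 + 1/(-652)) = √(-8 - 1/652) = √(-5217/652) = I*√850371/326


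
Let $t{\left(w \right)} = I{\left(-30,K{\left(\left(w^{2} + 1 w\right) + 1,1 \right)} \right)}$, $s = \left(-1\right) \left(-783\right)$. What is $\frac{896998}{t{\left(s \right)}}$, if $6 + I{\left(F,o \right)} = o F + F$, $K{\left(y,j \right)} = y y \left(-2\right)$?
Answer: $\frac{448499}{11305201803852} \approx 3.9672 \cdot 10^{-8}$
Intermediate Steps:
$s = 783$
$K{\left(y,j \right)} = - 2 y^{2}$ ($K{\left(y,j \right)} = y^{2} \left(-2\right) = - 2 y^{2}$)
$I{\left(F,o \right)} = -6 + F + F o$ ($I{\left(F,o \right)} = -6 + \left(o F + F\right) = -6 + \left(F o + F\right) = -6 + \left(F + F o\right) = -6 + F + F o$)
$t{\left(w \right)} = -36 + 60 \left(1 + w + w^{2}\right)^{2}$ ($t{\left(w \right)} = -6 - 30 - 30 \left(- 2 \left(\left(w^{2} + 1 w\right) + 1\right)^{2}\right) = -6 - 30 - 30 \left(- 2 \left(\left(w^{2} + w\right) + 1\right)^{2}\right) = -6 - 30 - 30 \left(- 2 \left(\left(w + w^{2}\right) + 1\right)^{2}\right) = -6 - 30 - 30 \left(- 2 \left(1 + w + w^{2}\right)^{2}\right) = -6 - 30 + 60 \left(1 + w + w^{2}\right)^{2} = -36 + 60 \left(1 + w + w^{2}\right)^{2}$)
$\frac{896998}{t{\left(s \right)}} = \frac{896998}{-36 + 60 \left(1 + 783 + 783^{2}\right)^{2}} = \frac{896998}{-36 + 60 \left(1 + 783 + 613089\right)^{2}} = \frac{896998}{-36 + 60 \cdot 613873^{2}} = \frac{896998}{-36 + 60 \cdot 376840060129} = \frac{896998}{-36 + 22610403607740} = \frac{896998}{22610403607704} = 896998 \cdot \frac{1}{22610403607704} = \frac{448499}{11305201803852}$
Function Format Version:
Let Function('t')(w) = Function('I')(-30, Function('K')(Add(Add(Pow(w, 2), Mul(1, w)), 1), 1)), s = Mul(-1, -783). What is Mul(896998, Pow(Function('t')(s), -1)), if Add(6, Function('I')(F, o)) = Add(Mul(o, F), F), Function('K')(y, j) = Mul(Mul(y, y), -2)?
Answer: Rational(448499, 11305201803852) ≈ 3.9672e-8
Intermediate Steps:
s = 783
Function('K')(y, j) = Mul(-2, Pow(y, 2)) (Function('K')(y, j) = Mul(Pow(y, 2), -2) = Mul(-2, Pow(y, 2)))
Function('I')(F, o) = Add(-6, F, Mul(F, o)) (Function('I')(F, o) = Add(-6, Add(Mul(o, F), F)) = Add(-6, Add(Mul(F, o), F)) = Add(-6, Add(F, Mul(F, o))) = Add(-6, F, Mul(F, o)))
Function('t')(w) = Add(-36, Mul(60, Pow(Add(1, w, Pow(w, 2)), 2))) (Function('t')(w) = Add(-6, -30, Mul(-30, Mul(-2, Pow(Add(Add(Pow(w, 2), Mul(1, w)), 1), 2)))) = Add(-6, -30, Mul(-30, Mul(-2, Pow(Add(Add(Pow(w, 2), w), 1), 2)))) = Add(-6, -30, Mul(-30, Mul(-2, Pow(Add(Add(w, Pow(w, 2)), 1), 2)))) = Add(-6, -30, Mul(-30, Mul(-2, Pow(Add(1, w, Pow(w, 2)), 2)))) = Add(-6, -30, Mul(60, Pow(Add(1, w, Pow(w, 2)), 2))) = Add(-36, Mul(60, Pow(Add(1, w, Pow(w, 2)), 2))))
Mul(896998, Pow(Function('t')(s), -1)) = Mul(896998, Pow(Add(-36, Mul(60, Pow(Add(1, 783, Pow(783, 2)), 2))), -1)) = Mul(896998, Pow(Add(-36, Mul(60, Pow(Add(1, 783, 613089), 2))), -1)) = Mul(896998, Pow(Add(-36, Mul(60, Pow(613873, 2))), -1)) = Mul(896998, Pow(Add(-36, Mul(60, 376840060129)), -1)) = Mul(896998, Pow(Add(-36, 22610403607740), -1)) = Mul(896998, Pow(22610403607704, -1)) = Mul(896998, Rational(1, 22610403607704)) = Rational(448499, 11305201803852)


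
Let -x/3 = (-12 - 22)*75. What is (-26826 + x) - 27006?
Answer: -46182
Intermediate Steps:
x = 7650 (x = -3*(-12 - 22)*75 = -(-102)*75 = -3*(-2550) = 7650)
(-26826 + x) - 27006 = (-26826 + 7650) - 27006 = -19176 - 27006 = -46182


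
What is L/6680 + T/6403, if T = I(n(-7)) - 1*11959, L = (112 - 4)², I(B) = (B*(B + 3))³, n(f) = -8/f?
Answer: -66067535679/629010966745 ≈ -0.10503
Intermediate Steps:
I(B) = B³*(3 + B)³ (I(B) = (B*(3 + B))³ = B³*(3 + B)³)
L = 11664 (L = 108² = 11664)
T = -1394477223/117649 (T = (-8/(-7))³*(3 - 8/(-7))³ - 1*11959 = (-8*(-⅐))³*(3 - 8*(-⅐))³ - 11959 = (8/7)³*(3 + 8/7)³ - 11959 = 512*(29/7)³/343 - 11959 = (512/343)*(24389/343) - 11959 = 12487168/117649 - 11959 = -1394477223/117649 ≈ -11853.)
L/6680 + T/6403 = 11664/6680 - 1394477223/117649/6403 = 11664*(1/6680) - 1394477223/117649*1/6403 = 1458/835 - 1394477223/753306547 = -66067535679/629010966745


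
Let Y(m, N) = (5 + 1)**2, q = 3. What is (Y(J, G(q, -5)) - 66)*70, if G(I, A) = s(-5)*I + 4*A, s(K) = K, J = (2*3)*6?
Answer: -2100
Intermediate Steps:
J = 36 (J = 6*6 = 36)
G(I, A) = -5*I + 4*A
Y(m, N) = 36 (Y(m, N) = 6**2 = 36)
(Y(J, G(q, -5)) - 66)*70 = (36 - 66)*70 = -30*70 = -2100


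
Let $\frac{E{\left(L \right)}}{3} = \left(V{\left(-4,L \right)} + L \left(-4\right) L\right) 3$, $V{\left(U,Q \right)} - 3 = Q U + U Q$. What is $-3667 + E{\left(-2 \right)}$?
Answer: $-3640$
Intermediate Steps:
$V{\left(U,Q \right)} = 3 + 2 Q U$ ($V{\left(U,Q \right)} = 3 + \left(Q U + U Q\right) = 3 + \left(Q U + Q U\right) = 3 + 2 Q U$)
$E{\left(L \right)} = 27 - 72 L - 36 L^{2}$ ($E{\left(L \right)} = 3 \left(\left(3 + 2 L \left(-4\right)\right) + L \left(-4\right) L\right) 3 = 3 \left(\left(3 - 8 L\right) + - 4 L L\right) 3 = 3 \left(\left(3 - 8 L\right) - 4 L^{2}\right) 3 = 3 \left(3 - 8 L - 4 L^{2}\right) 3 = 3 \left(9 - 24 L - 12 L^{2}\right) = 27 - 72 L - 36 L^{2}$)
$-3667 + E{\left(-2 \right)} = -3667 - \left(-171 + 144\right) = -3667 + \left(27 + 144 - 144\right) = -3667 + 27 = -3640$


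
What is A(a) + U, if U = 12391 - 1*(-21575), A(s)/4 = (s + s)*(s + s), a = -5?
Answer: 34366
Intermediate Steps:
A(s) = 16*s² (A(s) = 4*((s + s)*(s + s)) = 4*((2*s)*(2*s)) = 4*(4*s²) = 16*s²)
U = 33966 (U = 12391 + 21575 = 33966)
A(a) + U = 16*(-5)² + 33966 = 16*25 + 33966 = 400 + 33966 = 34366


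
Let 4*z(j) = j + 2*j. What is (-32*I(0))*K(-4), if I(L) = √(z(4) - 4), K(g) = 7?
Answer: -224*I ≈ -224.0*I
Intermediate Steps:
z(j) = 3*j/4 (z(j) = (j + 2*j)/4 = (3*j)/4 = 3*j/4)
I(L) = I (I(L) = √((¾)*4 - 4) = √(3 - 4) = √(-1) = I)
(-32*I(0))*K(-4) = -32*I*7 = -224*I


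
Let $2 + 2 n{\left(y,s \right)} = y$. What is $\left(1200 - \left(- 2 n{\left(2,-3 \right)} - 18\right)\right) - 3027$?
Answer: $-1809$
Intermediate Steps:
$n{\left(y,s \right)} = -1 + \frac{y}{2}$
$\left(1200 - \left(- 2 n{\left(2,-3 \right)} - 18\right)\right) - 3027 = \left(1200 - \left(- 2 \left(-1 + \frac{1}{2} \cdot 2\right) - 18\right)\right) - 3027 = \left(1200 - \left(- 2 \left(-1 + 1\right) - 18\right)\right) - 3027 = \left(1200 - \left(\left(-2\right) 0 - 18\right)\right) - 3027 = \left(1200 - \left(0 - 18\right)\right) - 3027 = \left(1200 - -18\right) - 3027 = \left(1200 + 18\right) - 3027 = 1218 - 3027 = -1809$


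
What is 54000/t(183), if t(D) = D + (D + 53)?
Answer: 54000/419 ≈ 128.88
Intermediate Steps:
t(D) = 53 + 2*D (t(D) = D + (53 + D) = 53 + 2*D)
54000/t(183) = 54000/(53 + 2*183) = 54000/(53 + 366) = 54000/419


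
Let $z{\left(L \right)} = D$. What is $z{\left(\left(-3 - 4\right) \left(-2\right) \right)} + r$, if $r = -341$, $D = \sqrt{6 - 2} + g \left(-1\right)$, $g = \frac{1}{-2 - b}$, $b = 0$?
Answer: $- \frac{677}{2} \approx -338.5$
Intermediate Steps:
$g = - \frac{1}{2}$ ($g = \frac{1}{-2 - 0} = \frac{1}{-2 + 0} = \frac{1}{-2} = - \frac{1}{2} \approx -0.5$)
$D = \frac{5}{2}$ ($D = \sqrt{6 - 2} - - \frac{1}{2} = \sqrt{4} + \frac{1}{2} = 2 + \frac{1}{2} = \frac{5}{2} \approx 2.5$)
$z{\left(L \right)} = \frac{5}{2}$
$z{\left(\left(-3 - 4\right) \left(-2\right) \right)} + r = \frac{5}{2} - 341 = - \frac{677}{2}$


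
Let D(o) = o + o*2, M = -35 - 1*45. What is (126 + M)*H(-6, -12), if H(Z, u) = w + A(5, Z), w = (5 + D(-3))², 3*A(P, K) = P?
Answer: 2438/3 ≈ 812.67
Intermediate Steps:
A(P, K) = P/3
M = -80 (M = -35 - 45 = -80)
D(o) = 3*o (D(o) = o + 2*o = 3*o)
w = 16 (w = (5 + 3*(-3))² = (5 - 9)² = (-4)² = 16)
H(Z, u) = 53/3 (H(Z, u) = 16 + (⅓)*5 = 16 + 5/3 = 53/3)
(126 + M)*H(-6, -12) = (126 - 80)*(53/3) = 46*(53/3) = 2438/3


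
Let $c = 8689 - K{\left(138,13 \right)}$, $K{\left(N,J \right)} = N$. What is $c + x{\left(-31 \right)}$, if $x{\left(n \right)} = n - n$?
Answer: $8551$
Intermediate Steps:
$x{\left(n \right)} = 0$
$c = 8551$ ($c = 8689 - 138 = 8551$)
$c + x{\left(-31 \right)} = 8551 + 0 = 8551$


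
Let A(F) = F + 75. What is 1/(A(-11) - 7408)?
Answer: -1/7344 ≈ -0.00013617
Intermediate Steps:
A(F) = 75 + F
1/(A(-11) - 7408) = 1/((75 - 11) - 7408) = 1/(64 - 7408) = 1/(-7344) = -1/7344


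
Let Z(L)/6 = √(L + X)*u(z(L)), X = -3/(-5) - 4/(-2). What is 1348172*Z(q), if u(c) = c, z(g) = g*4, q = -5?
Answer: -64712256*I*√15 ≈ -2.5063e+8*I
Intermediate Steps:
z(g) = 4*g
X = 13/5 (X = -3*(-⅕) - 4*(-½) = ⅗ + 2 = 13/5 ≈ 2.6000)
Z(L) = 24*L*√(13/5 + L) (Z(L) = 6*(√(L + 13/5)*(4*L)) = 6*(√(13/5 + L)*(4*L)) = 6*(4*L*√(13/5 + L)) = 24*L*√(13/5 + L))
1348172*Z(q) = 1348172*((24/5)*(-5)*√(65 + 25*(-5))) = 1348172*((24/5)*(-5)*√(65 - 125)) = 1348172*((24/5)*(-5)*√(-60)) = 1348172*((24/5)*(-5)*(2*I*√15)) = 1348172*(-48*I*√15) = -64712256*I*√15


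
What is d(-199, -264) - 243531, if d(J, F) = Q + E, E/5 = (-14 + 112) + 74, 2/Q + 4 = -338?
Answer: -41496742/171 ≈ -2.4267e+5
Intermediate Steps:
Q = -1/171 (Q = 2/(-4 - 338) = 2/(-342) = 2*(-1/342) = -1/171 ≈ -0.0058480)
E = 860 (E = 5*((-14 + 112) + 74) = 5*(98 + 74) = 5*172 = 860)
d(J, F) = 147059/171 (d(J, F) = -1/171 + 860 = 147059/171)
d(-199, -264) - 243531 = 147059/171 - 243531 = -41496742/171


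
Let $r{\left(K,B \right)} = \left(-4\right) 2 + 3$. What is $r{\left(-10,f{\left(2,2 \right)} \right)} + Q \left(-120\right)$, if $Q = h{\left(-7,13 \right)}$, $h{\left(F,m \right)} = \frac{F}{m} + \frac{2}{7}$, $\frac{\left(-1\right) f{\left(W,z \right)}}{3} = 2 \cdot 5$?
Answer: $\frac{2305}{91} \approx 25.33$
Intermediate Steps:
$f{\left(W,z \right)} = -30$ ($f{\left(W,z \right)} = - 3 \cdot 2 \cdot 5 = \left(-3\right) 10 = -30$)
$r{\left(K,B \right)} = -5$ ($r{\left(K,B \right)} = -8 + 3 = -5$)
$h{\left(F,m \right)} = \frac{2}{7} + \frac{F}{m}$ ($h{\left(F,m \right)} = \frac{F}{m} + 2 \cdot \frac{1}{7} = \frac{F}{m} + \frac{2}{7} = \frac{2}{7} + \frac{F}{m}$)
$Q = - \frac{23}{91}$ ($Q = \frac{2}{7} - \frac{7}{13} = - \frac{23}{91} \approx -0.25275$)
$r{\left(-10,f{\left(2,2 \right)} \right)} + Q \left(-120\right) = -5 - - \frac{2760}{91} = -5 + \frac{2760}{91} = \frac{2305}{91}$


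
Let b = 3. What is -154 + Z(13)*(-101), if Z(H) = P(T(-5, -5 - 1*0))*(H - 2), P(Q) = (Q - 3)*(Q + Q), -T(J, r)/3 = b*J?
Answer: -4199734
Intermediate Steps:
T(J, r) = -9*J
P(Q) = 2*Q*(-3 + Q) (P(Q) = (-3 + Q)*(2*Q) = 2*Q*(-3 + Q))
Z(H) = -7560 + 3780*H (Z(H) = (2*(-9*(-5))*(-3 - 9*(-5)))*(H - 2) = (2*45*(-3 + 45))*(-2 + H) = (2*45*42)*(-2 + H) = 3780*(-2 + H) = -7560 + 3780*H)
-154 + Z(13)*(-101) = -154 + (-7560 + 3780*13)*(-101) = -154 + (-7560 + 49140)*(-101) = -154 + 41580*(-101) = -154 - 4199580 = -4199734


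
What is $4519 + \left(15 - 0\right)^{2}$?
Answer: $4744$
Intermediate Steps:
$4519 + \left(15 - 0\right)^{2} = 4519 + \left(15 + 0\right)^{2} = 4519 + 15^{2} = 4519 + 225 = 4744$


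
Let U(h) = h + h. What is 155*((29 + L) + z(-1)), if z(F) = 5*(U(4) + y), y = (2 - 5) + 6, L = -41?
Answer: 6665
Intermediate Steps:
U(h) = 2*h
y = 3 (y = -3 + 6 = 3)
z(F) = 55 (z(F) = 5*(2*4 + 3) = 5*(8 + 3) = 5*11 = 55)
155*((29 + L) + z(-1)) = 155*((29 - 41) + 55) = 155*(-12 + 55) = 155*43 = 6665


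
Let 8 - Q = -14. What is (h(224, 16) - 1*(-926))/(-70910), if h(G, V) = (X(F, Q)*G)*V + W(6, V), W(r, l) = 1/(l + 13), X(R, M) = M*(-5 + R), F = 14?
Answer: -20606183/2056390 ≈ -10.021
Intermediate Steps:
Q = 22 (Q = 8 - 1*(-14) = 8 + 14 = 22)
W(r, l) = 1/(13 + l)
h(G, V) = 1/(13 + V) + 198*G*V (h(G, V) = ((22*(-5 + 14))*G)*V + 1/(13 + V) = ((22*9)*G)*V + 1/(13 + V) = (198*G)*V + 1/(13 + V) = 198*G*V + 1/(13 + V) = 1/(13 + V) + 198*G*V)
(h(224, 16) - 1*(-926))/(-70910) = ((1 + 198*224*16*(13 + 16))/(13 + 16) - 1*(-926))/(-70910) = ((1 + 198*224*16*29)/29 + 926)*(-1/70910) = ((1 + 20579328)/29 + 926)*(-1/70910) = ((1/29)*20579329 + 926)*(-1/70910) = (20579329/29 + 926)*(-1/70910) = (20606183/29)*(-1/70910) = -20606183/2056390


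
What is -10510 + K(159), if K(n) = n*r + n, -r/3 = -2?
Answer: -9397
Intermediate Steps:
r = 6 (r = -3*(-2) = 6)
K(n) = 7*n (K(n) = n*6 + n = 6*n + n = 7*n)
-10510 + K(159) = -10510 + 7*159 = -10510 + 1113 = -9397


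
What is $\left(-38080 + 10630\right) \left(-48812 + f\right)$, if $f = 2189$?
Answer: $1279801350$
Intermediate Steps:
$\left(-38080 + 10630\right) \left(-48812 + f\right) = \left(-38080 + 10630\right) \left(-48812 + 2189\right) = \left(-27450\right) \left(-46623\right) = 1279801350$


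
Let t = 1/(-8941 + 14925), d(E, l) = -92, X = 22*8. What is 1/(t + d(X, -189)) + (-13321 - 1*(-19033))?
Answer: 3144604240/550527 ≈ 5712.0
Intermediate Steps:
X = 176
t = 1/5984 ≈ 0.00016711
1/(t + d(X, -189)) + (-13321 - 1*(-19033)) = 1/(1/5984 - 92) + (-13321 - 1*(-19033)) = 1/(-550527/5984) + (-13321 + 19033) = -5984/550527 + 5712 = 3144604240/550527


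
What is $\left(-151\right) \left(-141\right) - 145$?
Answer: $21146$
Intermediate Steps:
$\left(-151\right) \left(-141\right) - 145 = 21291 - 145 = 21146$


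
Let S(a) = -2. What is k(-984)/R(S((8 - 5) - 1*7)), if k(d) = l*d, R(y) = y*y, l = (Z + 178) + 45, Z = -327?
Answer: 25584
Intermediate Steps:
l = -104 (l = (-327 + 178) + 45 = -149 + 45 = -104)
R(y) = y²
k(d) = -104*d
k(-984)/R(S((8 - 5) - 1*7)) = (-104*(-984))/((-2)²) = 102336/4 = 102336*(¼) = 25584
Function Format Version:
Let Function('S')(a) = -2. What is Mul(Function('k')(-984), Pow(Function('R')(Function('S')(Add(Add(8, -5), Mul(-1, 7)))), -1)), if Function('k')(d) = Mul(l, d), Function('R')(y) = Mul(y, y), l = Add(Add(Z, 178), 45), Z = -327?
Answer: 25584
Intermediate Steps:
l = -104 (l = Add(Add(-327, 178), 45) = Add(-149, 45) = -104)
Function('R')(y) = Pow(y, 2)
Function('k')(d) = Mul(-104, d)
Mul(Function('k')(-984), Pow(Function('R')(Function('S')(Add(Add(8, -5), Mul(-1, 7)))), -1)) = Mul(Mul(-104, -984), Pow(Pow(-2, 2), -1)) = Mul(102336, Pow(4, -1)) = Mul(102336, Rational(1, 4)) = 25584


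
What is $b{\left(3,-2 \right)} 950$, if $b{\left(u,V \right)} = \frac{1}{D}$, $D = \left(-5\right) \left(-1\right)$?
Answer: $190$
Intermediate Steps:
$D = 5$
$b{\left(u,V \right)} = \frac{1}{5}$
$b{\left(3,-2 \right)} 950 = \frac{1}{5} \cdot 950 = 190$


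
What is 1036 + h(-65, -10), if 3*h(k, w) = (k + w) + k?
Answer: 2968/3 ≈ 989.33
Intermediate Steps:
h(k, w) = w/3 + 2*k/3 (h(k, w) = ((k + w) + k)/3 = (w + 2*k)/3 = w/3 + 2*k/3)
1036 + h(-65, -10) = 1036 + ((1/3)*(-10) + (2/3)*(-65)) = 1036 + (-10/3 - 130/3) = 1036 - 140/3 = 2968/3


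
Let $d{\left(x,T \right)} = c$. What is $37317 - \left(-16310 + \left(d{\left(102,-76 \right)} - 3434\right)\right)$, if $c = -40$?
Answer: $57101$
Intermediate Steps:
$d{\left(x,T \right)} = -40$
$37317 - \left(-16310 + \left(d{\left(102,-76 \right)} - 3434\right)\right) = 37317 - \left(-16310 - 3474\right) = 37317 - -19784 = 37317 + 19784 = 57101$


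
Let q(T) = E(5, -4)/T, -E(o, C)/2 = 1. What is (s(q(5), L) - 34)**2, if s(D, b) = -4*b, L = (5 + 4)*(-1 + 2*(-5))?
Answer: 131044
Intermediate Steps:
E(o, C) = -2 (E(o, C) = -2*1 = -2)
L = -99 (L = 9*(-1 - 10) = 9*(-11) = -99)
q(T) = -2/T
(s(q(5), L) - 34)**2 = (-4*(-99) - 34)**2 = (396 - 34)**2 = 362**2 = 131044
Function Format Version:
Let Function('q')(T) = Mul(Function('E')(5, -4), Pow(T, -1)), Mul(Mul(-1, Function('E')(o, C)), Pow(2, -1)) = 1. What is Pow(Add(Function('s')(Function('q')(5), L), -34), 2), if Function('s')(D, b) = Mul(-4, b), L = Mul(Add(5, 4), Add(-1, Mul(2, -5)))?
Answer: 131044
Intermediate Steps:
Function('E')(o, C) = -2 (Function('E')(o, C) = Mul(-2, 1) = -2)
L = -99 (L = Mul(9, Add(-1, -10)) = Mul(9, -11) = -99)
Function('q')(T) = Mul(-2, Pow(T, -1))
Pow(Add(Function('s')(Function('q')(5), L), -34), 2) = Pow(Add(Mul(-4, -99), -34), 2) = Pow(Add(396, -34), 2) = Pow(362, 2) = 131044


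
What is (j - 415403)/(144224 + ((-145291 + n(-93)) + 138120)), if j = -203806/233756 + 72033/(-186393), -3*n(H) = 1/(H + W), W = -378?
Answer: -852480035228086533/281256016345127204 ≈ -3.0310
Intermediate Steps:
n(H) = -1/(3*(-378 + H)) (n(H) = -1/(3*(H - 378)) = -1/(3*(-378 + H)))
j = -9137692951/7261747018 (j = -203806*1/233756 + 72033*(-1/186393) = -101903/116878 - 24011/62131 = -9137692951/7261747018 ≈ -1.2583)
(j - 415403)/(144224 + ((-145291 + n(-93)) + 138120)) = (-9137692951/7261747018 - 415403)/(144224 + ((-145291 - 1/(-1134 + 3*(-93))) + 138120)) = -3016560634211205/(7261747018*(144224 + ((-145291 - 1/(-1134 - 279)) + 138120))) = -3016560634211205/(7261747018*(144224 + ((-145291 - 1/(-1413)) + 138120))) = -3016560634211205/(7261747018*(144224 + ((-145291 - 1*(-1/1413)) + 138120))) = -3016560634211205/(7261747018*(144224 + ((-145291 + 1/1413) + 138120))) = -3016560634211205/(7261747018*(144224 + (-205296182/1413 + 138120))) = -3016560634211205/(7261747018*(144224 - 10132622/1413)) = -3016560634211205/(7261747018*193655890/1413) = -3016560634211205/7261747018*1413/193655890 = -852480035228086533/281256016345127204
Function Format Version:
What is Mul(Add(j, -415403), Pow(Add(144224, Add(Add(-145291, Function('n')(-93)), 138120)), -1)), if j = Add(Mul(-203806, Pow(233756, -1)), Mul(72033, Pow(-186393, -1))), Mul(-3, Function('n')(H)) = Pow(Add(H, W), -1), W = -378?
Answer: Rational(-852480035228086533, 281256016345127204) ≈ -3.0310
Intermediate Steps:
Function('n')(H) = Mul(Rational(-1, 3), Pow(Add(-378, H), -1)) (Function('n')(H) = Mul(Rational(-1, 3), Pow(Add(H, -378), -1)) = Mul(Rational(-1, 3), Pow(Add(-378, H), -1)))
j = Rational(-9137692951, 7261747018) (j = Add(Mul(-203806, Rational(1, 233756)), Mul(72033, Rational(-1, 186393))) = Add(Rational(-101903, 116878), Rational(-24011, 62131)) = Rational(-9137692951, 7261747018) ≈ -1.2583)
Mul(Add(j, -415403), Pow(Add(144224, Add(Add(-145291, Function('n')(-93)), 138120)), -1)) = Mul(Add(Rational(-9137692951, 7261747018), -415403), Pow(Add(144224, Add(Add(-145291, Mul(-1, Pow(Add(-1134, Mul(3, -93)), -1))), 138120)), -1)) = Mul(Rational(-3016560634211205, 7261747018), Pow(Add(144224, Add(Add(-145291, Mul(-1, Pow(Add(-1134, -279), -1))), 138120)), -1)) = Mul(Rational(-3016560634211205, 7261747018), Pow(Add(144224, Add(Add(-145291, Mul(-1, Pow(-1413, -1))), 138120)), -1)) = Mul(Rational(-3016560634211205, 7261747018), Pow(Add(144224, Add(Add(-145291, Mul(-1, Rational(-1, 1413))), 138120)), -1)) = Mul(Rational(-3016560634211205, 7261747018), Pow(Add(144224, Add(Add(-145291, Rational(1, 1413)), 138120)), -1)) = Mul(Rational(-3016560634211205, 7261747018), Pow(Add(144224, Add(Rational(-205296182, 1413), 138120)), -1)) = Mul(Rational(-3016560634211205, 7261747018), Pow(Add(144224, Rational(-10132622, 1413)), -1)) = Mul(Rational(-3016560634211205, 7261747018), Pow(Rational(193655890, 1413), -1)) = Mul(Rational(-3016560634211205, 7261747018), Rational(1413, 193655890)) = Rational(-852480035228086533, 281256016345127204)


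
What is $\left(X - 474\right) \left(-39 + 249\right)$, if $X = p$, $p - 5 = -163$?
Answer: $-132720$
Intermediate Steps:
$p = -158$ ($p = 5 - 163 = -158$)
$X = -158$
$\left(X - 474\right) \left(-39 + 249\right) = \left(-158 - 474\right) \left(-39 + 249\right) = \left(-632\right) 210 = -132720$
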